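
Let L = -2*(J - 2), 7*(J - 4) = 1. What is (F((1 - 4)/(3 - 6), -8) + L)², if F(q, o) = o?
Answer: 7396/49 ≈ 150.94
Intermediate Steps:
J = 29/7 (J = 4 + (⅐)*1 = 4 + ⅐ = 29/7 ≈ 4.1429)
L = -30/7 (L = -2*(29/7 - 2) = -2*15/7 = -30/7 ≈ -4.2857)
(F((1 - 4)/(3 - 6), -8) + L)² = (-8 - 30/7)² = (-86/7)² = 7396/49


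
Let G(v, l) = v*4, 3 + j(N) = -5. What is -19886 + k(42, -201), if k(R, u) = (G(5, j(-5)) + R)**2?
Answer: -16042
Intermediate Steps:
j(N) = -8 (j(N) = -3 - 5 = -8)
G(v, l) = 4*v
k(R, u) = (20 + R)**2 (k(R, u) = (4*5 + R)**2 = (20 + R)**2)
-19886 + k(42, -201) = -19886 + (20 + 42)**2 = -19886 + 62**2 = -19886 + 3844 = -16042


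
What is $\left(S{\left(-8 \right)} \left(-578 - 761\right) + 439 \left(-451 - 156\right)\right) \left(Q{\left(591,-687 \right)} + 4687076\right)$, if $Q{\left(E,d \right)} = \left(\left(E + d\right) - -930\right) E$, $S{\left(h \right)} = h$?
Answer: $-1324834307170$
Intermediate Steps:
$Q{\left(E,d \right)} = E \left(930 + E + d\right)$ ($Q{\left(E,d \right)} = \left(\left(E + d\right) + 930\right) E = \left(930 + E + d\right) E = E \left(930 + E + d\right)$)
$\left(S{\left(-8 \right)} \left(-578 - 761\right) + 439 \left(-451 - 156\right)\right) \left(Q{\left(591,-687 \right)} + 4687076\right) = \left(- 8 \left(-578 - 761\right) + 439 \left(-451 - 156\right)\right) \left(591 \left(930 + 591 - 687\right) + 4687076\right) = \left(\left(-8\right) \left(-1339\right) + 439 \left(-607\right)\right) \left(591 \cdot 834 + 4687076\right) = \left(10712 - 266473\right) \left(492894 + 4687076\right) = \left(-255761\right) 5179970 = -1324834307170$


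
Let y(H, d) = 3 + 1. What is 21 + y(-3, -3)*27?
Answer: 129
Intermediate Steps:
y(H, d) = 4
21 + y(-3, -3)*27 = 21 + 4*27 = 21 + 108 = 129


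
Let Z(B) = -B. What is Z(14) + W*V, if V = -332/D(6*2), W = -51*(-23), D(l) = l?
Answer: -32467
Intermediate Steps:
W = 1173
V = -83/3 (V = -332/(6*2) = -332/12 = -332*1/12 = -83/3 ≈ -27.667)
Z(14) + W*V = -1*14 + 1173*(-83/3) = -14 - 32453 = -32467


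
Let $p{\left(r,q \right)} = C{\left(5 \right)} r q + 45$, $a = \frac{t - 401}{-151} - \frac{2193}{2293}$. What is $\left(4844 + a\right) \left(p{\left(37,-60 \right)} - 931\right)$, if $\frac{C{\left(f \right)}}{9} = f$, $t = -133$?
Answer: $- \frac{169128423307046}{346243} \approx -4.8847 \cdot 10^{8}$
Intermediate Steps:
$C{\left(f \right)} = 9 f$
$a = \frac{893319}{346243}$ ($a = \frac{-133 - 401}{-151} - \frac{2193}{2293} = \left(-133 - 401\right) \left(- \frac{1}{151}\right) - \frac{2193}{2293} = \left(-534\right) \left(- \frac{1}{151}\right) - \frac{2193}{2293} = \frac{534}{151} - \frac{2193}{2293} = \frac{893319}{346243} \approx 2.58$)
$p{\left(r,q \right)} = 45 + 45 q r$ ($p{\left(r,q \right)} = 9 \cdot 5 r q + 45 = 45 r q + 45 = 45 q r + 45 = 45 + 45 q r$)
$\left(4844 + a\right) \left(p{\left(37,-60 \right)} - 931\right) = \left(4844 + \frac{893319}{346243}\right) \left(\left(45 + 45 \left(-60\right) 37\right) - 931\right) = \frac{1678094411 \left(\left(45 - 99900\right) - 931\right)}{346243} = \frac{1678094411 \left(-99855 - 931\right)}{346243} = \frac{1678094411}{346243} \left(-100786\right) = - \frac{169128423307046}{346243}$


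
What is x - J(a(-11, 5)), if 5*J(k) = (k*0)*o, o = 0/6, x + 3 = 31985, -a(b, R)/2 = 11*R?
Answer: 31982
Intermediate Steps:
a(b, R) = -22*R
x = 31982 (x = -3 + 31985 = 31982)
o = 0 (o = 0*(⅙) = 0)
J(k) = 0 (J(k) = ((k*0)*0)/5 = (0*0)/5 = (⅕)*0 = 0)
x - J(a(-11, 5)) = 31982 - 1*0 = 31982 + 0 = 31982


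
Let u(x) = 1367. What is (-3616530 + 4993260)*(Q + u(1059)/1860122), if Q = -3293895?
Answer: -4217644401022369395/930061 ≈ -4.5348e+12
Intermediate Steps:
(-3616530 + 4993260)*(Q + u(1059)/1860122) = (-3616530 + 4993260)*(-3293895 + 1367/1860122) = 1376730*(-3293895 + 1367*(1/1860122)) = 1376730*(-3293895 + 1367/1860122) = 1376730*(-6127046553823/1860122) = -4217644401022369395/930061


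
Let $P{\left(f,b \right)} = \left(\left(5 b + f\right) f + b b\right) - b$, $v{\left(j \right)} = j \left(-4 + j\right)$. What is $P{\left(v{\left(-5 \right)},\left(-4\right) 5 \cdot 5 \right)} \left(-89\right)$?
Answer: $923375$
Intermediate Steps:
$P{\left(f,b \right)} = b^{2} - b + f \left(f + 5 b\right)$ ($P{\left(f,b \right)} = \left(\left(f + 5 b\right) f + b^{2}\right) - b = \left(f \left(f + 5 b\right) + b^{2}\right) - b = \left(b^{2} + f \left(f + 5 b\right)\right) - b = b^{2} - b + f \left(f + 5 b\right)$)
$P{\left(v{\left(-5 \right)},\left(-4\right) 5 \cdot 5 \right)} \left(-89\right) = \left(\left(\left(-4\right) 5 \cdot 5\right)^{2} + \left(- 5 \left(-4 - 5\right)\right)^{2} - \left(-4\right) 5 \cdot 5 + 5 \left(-4\right) 5 \cdot 5 \left(- 5 \left(-4 - 5\right)\right)\right) \left(-89\right) = \left(\left(\left(-20\right) 5\right)^{2} + \left(\left(-5\right) \left(-9\right)\right)^{2} - \left(-20\right) 5 + 5 \left(\left(-20\right) 5\right) \left(\left(-5\right) \left(-9\right)\right)\right) \left(-89\right) = \left(\left(-100\right)^{2} + 45^{2} - -100 + 5 \left(-100\right) 45\right) \left(-89\right) = \left(10000 + 2025 + 100 - 22500\right) \left(-89\right) = \left(-10375\right) \left(-89\right) = 923375$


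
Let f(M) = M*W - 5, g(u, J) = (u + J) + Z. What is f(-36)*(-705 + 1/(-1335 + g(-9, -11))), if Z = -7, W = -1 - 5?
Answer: -202604521/1362 ≈ -1.4876e+5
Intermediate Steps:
W = -6
g(u, J) = -7 + J + u (g(u, J) = (u + J) - 7 = (J + u) - 7 = -7 + J + u)
f(M) = -5 - 6*M (f(M) = M*(-6) - 5 = -6*M - 5 = -5 - 6*M)
f(-36)*(-705 + 1/(-1335 + g(-9, -11))) = (-5 - 6*(-36))*(-705 + 1/(-1335 + (-7 - 11 - 9))) = (-5 + 216)*(-705 + 1/(-1335 - 27)) = 211*(-705 + 1/(-1362)) = 211*(-705 - 1/1362) = 211*(-960211/1362) = -202604521/1362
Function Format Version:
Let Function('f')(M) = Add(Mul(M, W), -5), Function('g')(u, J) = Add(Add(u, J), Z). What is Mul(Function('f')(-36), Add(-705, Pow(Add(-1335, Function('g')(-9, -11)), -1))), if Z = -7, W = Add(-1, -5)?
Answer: Rational(-202604521, 1362) ≈ -1.4876e+5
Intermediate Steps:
W = -6
Function('g')(u, J) = Add(-7, J, u) (Function('g')(u, J) = Add(Add(u, J), -7) = Add(Add(J, u), -7) = Add(-7, J, u))
Function('f')(M) = Add(-5, Mul(-6, M)) (Function('f')(M) = Add(Mul(M, -6), -5) = Add(Mul(-6, M), -5) = Add(-5, Mul(-6, M)))
Mul(Function('f')(-36), Add(-705, Pow(Add(-1335, Function('g')(-9, -11)), -1))) = Mul(Add(-5, Mul(-6, -36)), Add(-705, Pow(Add(-1335, Add(-7, -11, -9)), -1))) = Mul(Add(-5, 216), Add(-705, Pow(Add(-1335, -27), -1))) = Mul(211, Add(-705, Pow(-1362, -1))) = Mul(211, Add(-705, Rational(-1, 1362))) = Mul(211, Rational(-960211, 1362)) = Rational(-202604521, 1362)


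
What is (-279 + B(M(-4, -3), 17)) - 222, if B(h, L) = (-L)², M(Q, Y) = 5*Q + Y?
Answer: -212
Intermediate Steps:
M(Q, Y) = Y + 5*Q
B(h, L) = L²
(-279 + B(M(-4, -3), 17)) - 222 = (-279 + 17²) - 222 = (-279 + 289) - 222 = 10 - 222 = -212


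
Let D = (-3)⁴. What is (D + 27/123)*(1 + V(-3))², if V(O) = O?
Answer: 13320/41 ≈ 324.88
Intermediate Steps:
D = 81
(D + 27/123)*(1 + V(-3))² = (81 + 27/123)*(1 - 3)² = (81 + 27*(1/123))*(-2)² = (81 + 9/41)*4 = (3330/41)*4 = 13320/41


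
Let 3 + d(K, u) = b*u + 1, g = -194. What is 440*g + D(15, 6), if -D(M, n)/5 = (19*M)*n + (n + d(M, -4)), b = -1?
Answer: -93950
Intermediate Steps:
d(K, u) = -2 - u (d(K, u) = -3 + (-u + 1) = -3 + (1 - u) = -2 - u)
D(M, n) = -10 - 5*n - 95*M*n (D(M, n) = -5*((19*M)*n + (n + (-2 - 1*(-4)))) = -5*(19*M*n + (n + (-2 + 4))) = -5*(19*M*n + (n + 2)) = -5*(19*M*n + (2 + n)) = -5*(2 + n + 19*M*n) = -10 - 5*n - 95*M*n)
440*g + D(15, 6) = 440*(-194) + (-10 - 5*6 - 95*15*6) = -85360 + (-10 - 30 - 8550) = -85360 - 8590 = -93950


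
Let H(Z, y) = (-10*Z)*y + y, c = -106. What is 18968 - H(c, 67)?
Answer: -52119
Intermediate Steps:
H(Z, y) = y - 10*Z*y (H(Z, y) = -10*Z*y + y = y - 10*Z*y)
18968 - H(c, 67) = 18968 - 67*(1 - 10*(-106)) = 18968 - 67*(1 + 1060) = 18968 - 67*1061 = 18968 - 1*71087 = 18968 - 71087 = -52119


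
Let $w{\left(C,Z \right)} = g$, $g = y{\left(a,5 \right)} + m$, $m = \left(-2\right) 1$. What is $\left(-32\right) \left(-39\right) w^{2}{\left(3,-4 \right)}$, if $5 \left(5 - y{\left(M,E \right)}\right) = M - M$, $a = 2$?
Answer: $11232$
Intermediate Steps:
$y{\left(M,E \right)} = 5$ ($y{\left(M,E \right)} = 5 - \frac{M - M}{5} = 5 - 0 = 5 + 0 = 5$)
$m = -2$
$g = 3$ ($g = 5 - 2 = 3$)
$w{\left(C,Z \right)} = 3$
$\left(-32\right) \left(-39\right) w^{2}{\left(3,-4 \right)} = \left(-32\right) \left(-39\right) 3^{2} = 1248 \cdot 9 = 11232$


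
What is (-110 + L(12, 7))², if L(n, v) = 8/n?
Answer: 107584/9 ≈ 11954.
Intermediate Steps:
(-110 + L(12, 7))² = (-110 + 8/12)² = (-110 + 8*(1/12))² = (-110 + ⅔)² = (-328/3)² = 107584/9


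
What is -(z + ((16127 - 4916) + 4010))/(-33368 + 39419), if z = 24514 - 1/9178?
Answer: -364687829/55536078 ≈ -6.5667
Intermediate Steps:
z = 224989491/9178 (z = 24514 - 1*1/9178 = 24514 - 1/9178 = 224989491/9178 ≈ 24514.)
-(z + ((16127 - 4916) + 4010))/(-33368 + 39419) = -(224989491/9178 + ((16127 - 4916) + 4010))/(-33368 + 39419) = -(224989491/9178 + (11211 + 4010))/6051 = -(224989491/9178 + 15221)/6051 = -364687829/(9178*6051) = -1*364687829/55536078 = -364687829/55536078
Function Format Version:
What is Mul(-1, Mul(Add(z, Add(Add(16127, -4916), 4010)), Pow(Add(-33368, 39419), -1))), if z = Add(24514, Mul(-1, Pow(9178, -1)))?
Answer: Rational(-364687829, 55536078) ≈ -6.5667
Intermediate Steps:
z = Rational(224989491, 9178) (z = Add(24514, Mul(-1, Rational(1, 9178))) = Add(24514, Rational(-1, 9178)) = Rational(224989491, 9178) ≈ 24514.)
Mul(-1, Mul(Add(z, Add(Add(16127, -4916), 4010)), Pow(Add(-33368, 39419), -1))) = Mul(-1, Mul(Add(Rational(224989491, 9178), Add(Add(16127, -4916), 4010)), Pow(Add(-33368, 39419), -1))) = Mul(-1, Mul(Add(Rational(224989491, 9178), Add(11211, 4010)), Pow(6051, -1))) = Mul(-1, Mul(Add(Rational(224989491, 9178), 15221), Rational(1, 6051))) = Mul(-1, Mul(Rational(364687829, 9178), Rational(1, 6051))) = Mul(-1, Rational(364687829, 55536078)) = Rational(-364687829, 55536078)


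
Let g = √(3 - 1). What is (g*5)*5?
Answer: 25*√2 ≈ 35.355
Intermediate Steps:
g = √2 ≈ 1.4142
(g*5)*5 = (√2*5)*5 = (5*√2)*5 = 25*√2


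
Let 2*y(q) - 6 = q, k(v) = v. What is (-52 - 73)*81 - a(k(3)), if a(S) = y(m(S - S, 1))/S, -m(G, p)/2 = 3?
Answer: -10125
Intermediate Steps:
m(G, p) = -6 (m(G, p) = -2*3 = -6)
y(q) = 3 + q/2
a(S) = 0 (a(S) = (3 + (½)*(-6))/S = (3 - 3)/S = 0/S = 0)
(-52 - 73)*81 - a(k(3)) = (-52 - 73)*81 - 1*0 = -125*81 + 0 = -10125 + 0 = -10125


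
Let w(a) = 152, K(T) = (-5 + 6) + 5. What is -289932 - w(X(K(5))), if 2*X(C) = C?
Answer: -290084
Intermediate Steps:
K(T) = 6 (K(T) = 1 + 5 = 6)
X(C) = C/2
-289932 - w(X(K(5))) = -289932 - 1*152 = -289932 - 152 = -290084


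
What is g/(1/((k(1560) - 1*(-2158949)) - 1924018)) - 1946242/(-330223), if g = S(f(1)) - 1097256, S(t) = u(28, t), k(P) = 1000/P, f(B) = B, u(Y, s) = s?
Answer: -3319869453615073472/12878697 ≈ -2.5778e+11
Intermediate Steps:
S(t) = t
g = -1097255 (g = 1 - 1097256 = -1097255)
g/(1/((k(1560) - 1*(-2158949)) - 1924018)) - 1946242/(-330223) = -1097255/(1/((1000/1560 - 1*(-2158949)) - 1924018)) - 1946242/(-330223) = -(257779214405 + 27431375/39) - 1946242*(-1/330223) = -1097255/(1/((25/39 + 2158949) - 1924018)) + 1946242/330223 = -1097255/(1/(84199036/39 - 1924018)) + 1946242/330223 = -1097255/(1/(9162334/39)) + 1946242/330223 = -1097255/39/9162334 + 1946242/330223 = -1097255*9162334/39 + 1946242/330223 = -10053416793170/39 + 1946242/330223 = -3319869453615073472/12878697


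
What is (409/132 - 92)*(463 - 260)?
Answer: -2382205/132 ≈ -18047.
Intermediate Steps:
(409/132 - 92)*(463 - 260) = (409*(1/132) - 92)*203 = (409/132 - 92)*203 = -11735/132*203 = -2382205/132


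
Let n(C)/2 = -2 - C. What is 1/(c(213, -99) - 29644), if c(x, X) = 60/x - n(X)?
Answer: -71/2118478 ≈ -3.3515e-5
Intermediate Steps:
n(C) = -4 - 2*C (n(C) = 2*(-2 - C) = -4 - 2*C)
c(x, X) = 4 + 2*X + 60/x (c(x, X) = 60/x - (-4 - 2*X) = 60/x + (4 + 2*X) = 4 + 2*X + 60/x)
1/(c(213, -99) - 29644) = 1/((4 + 2*(-99) + 60/213) - 29644) = 1/((4 - 198 + 60*(1/213)) - 29644) = 1/((4 - 198 + 20/71) - 29644) = 1/(-13754/71 - 29644) = 1/(-2118478/71) = -71/2118478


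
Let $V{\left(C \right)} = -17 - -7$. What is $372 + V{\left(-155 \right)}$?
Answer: $362$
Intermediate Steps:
$V{\left(C \right)} = -10$ ($V{\left(C \right)} = -17 + 7 = -10$)
$372 + V{\left(-155 \right)} = 372 - 10 = 362$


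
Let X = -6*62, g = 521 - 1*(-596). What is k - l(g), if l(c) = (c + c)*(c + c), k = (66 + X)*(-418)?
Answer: -4862848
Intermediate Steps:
g = 1117 (g = 521 + 596 = 1117)
X = -372
k = 127908 (k = (66 - 372)*(-418) = -306*(-418) = 127908)
l(c) = 4*c² (l(c) = (2*c)*(2*c) = 4*c²)
k - l(g) = 127908 - 4*1117² = 127908 - 4*1247689 = 127908 - 1*4990756 = 127908 - 4990756 = -4862848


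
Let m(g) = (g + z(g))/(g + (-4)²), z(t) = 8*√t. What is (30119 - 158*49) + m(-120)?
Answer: 290916/13 - 2*I*√30/13 ≈ 22378.0 - 0.84265*I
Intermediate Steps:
m(g) = (g + 8*√g)/(16 + g) (m(g) = (g + 8*√g)/(g + (-4)²) = (g + 8*√g)/(g + 16) = (g + 8*√g)/(16 + g))
(30119 - 158*49) + m(-120) = (30119 - 158*49) + (-120 + 8*√(-120))/(16 - 120) = (30119 - 7742) + (-120 + 8*(2*I*√30))/(-104) = 22377 - (-120 + 16*I*√30)/104 = 22377 + (15/13 - 2*I*√30/13) = 290916/13 - 2*I*√30/13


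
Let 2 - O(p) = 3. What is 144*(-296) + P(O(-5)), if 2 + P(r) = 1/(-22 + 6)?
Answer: -682017/16 ≈ -42626.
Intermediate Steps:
O(p) = -1 (O(p) = 2 - 1*3 = 2 - 3 = -1)
P(r) = -33/16 (P(r) = -2 + 1/(-22 + 6) = -2 + 1/(-16) = -2 - 1/16 = -33/16)
144*(-296) + P(O(-5)) = 144*(-296) - 33/16 = -42624 - 33/16 = -682017/16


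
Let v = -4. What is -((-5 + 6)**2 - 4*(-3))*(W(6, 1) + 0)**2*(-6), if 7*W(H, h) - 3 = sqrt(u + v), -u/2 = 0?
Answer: 390/49 + 936*I/49 ≈ 7.9592 + 19.102*I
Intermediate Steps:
u = 0 (u = -2*0 = 0)
W(H, h) = 3/7 + 2*I/7 (W(H, h) = 3/7 + sqrt(0 - 4)/7 = 3/7 + sqrt(-4)/7 = 3/7 + (2*I)/7 = 3/7 + 2*I/7)
-((-5 + 6)**2 - 4*(-3))*(W(6, 1) + 0)**2*(-6) = -((-5 + 6)**2 - 4*(-3))*((3/7 + 2*I/7) + 0)**2*(-6) = -(1**2 + 12)*(3/7 + 2*I/7)**2*(-6) = -(1 + 12)*(3/7 + 2*I/7)**2*(-6) = -13*(3/7 + 2*I/7)**2*(-6) = -(-78)*(3/7 + 2*I/7)**2 = 78*(3/7 + 2*I/7)**2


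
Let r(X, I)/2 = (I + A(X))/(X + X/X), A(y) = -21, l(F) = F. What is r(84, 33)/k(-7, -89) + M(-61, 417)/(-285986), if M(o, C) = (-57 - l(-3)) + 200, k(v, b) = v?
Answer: -3475267/85080835 ≈ -0.040847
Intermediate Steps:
M(o, C) = 146 (M(o, C) = (-57 - 1*(-3)) + 200 = (-57 + 3) + 200 = -54 + 200 = 146)
r(X, I) = 2*(-21 + I)/(1 + X) (r(X, I) = 2*((I - 21)/(X + X/X)) = 2*((-21 + I)/(X + 1)) = 2*((-21 + I)/(1 + X)) = 2*(-21 + I)/(1 + X))
r(84, 33)/k(-7, -89) + M(-61, 417)/(-285986) = (2*(-21 + 33)/(1 + 84))/(-7) + 146/(-285986) = (2*12/85)*(-⅐) + 146*(-1/285986) = (2*(1/85)*12)*(-⅐) - 73/142993 = (24/85)*(-⅐) - 73/142993 = -24/595 - 73/142993 = -3475267/85080835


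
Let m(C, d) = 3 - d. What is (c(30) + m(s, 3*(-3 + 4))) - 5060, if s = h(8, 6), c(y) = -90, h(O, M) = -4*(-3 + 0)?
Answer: -5150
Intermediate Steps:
h(O, M) = 12 (h(O, M) = -4*(-3) = 12)
s = 12
(c(30) + m(s, 3*(-3 + 4))) - 5060 = (-90 + (3 - 3*(-3 + 4))) - 5060 = (-90 + (3 - 3)) - 5060 = (-90 + 0) - 5060 = -90 - 5060 = -5150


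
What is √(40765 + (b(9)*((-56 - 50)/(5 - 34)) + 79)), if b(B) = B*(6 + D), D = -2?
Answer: 74*√6293/29 ≈ 202.42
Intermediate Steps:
b(B) = 4*B (b(B) = B*(6 - 2) = B*4 = 4*B)
√(40765 + (b(9)*((-56 - 50)/(5 - 34)) + 79)) = √(40765 + ((4*9)*((-56 - 50)/(5 - 34)) + 79)) = √(40765 + (36*(-106/(-29)) + 79)) = √(40765 + (36*(-106*(-1/29)) + 79)) = √(40765 + (36*(106/29) + 79)) = √(40765 + (3816/29 + 79)) = √(40765 + 6107/29) = √(1188292/29) = 74*√6293/29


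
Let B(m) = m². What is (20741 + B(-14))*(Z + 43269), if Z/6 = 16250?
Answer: 2947280553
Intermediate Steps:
Z = 97500 (Z = 6*16250 = 97500)
(20741 + B(-14))*(Z + 43269) = (20741 + (-14)²)*(97500 + 43269) = (20741 + 196)*140769 = 20937*140769 = 2947280553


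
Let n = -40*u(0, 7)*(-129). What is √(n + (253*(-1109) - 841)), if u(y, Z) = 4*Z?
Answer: I*√136938 ≈ 370.05*I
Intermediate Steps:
n = 144480 (n = -160*7*(-129) = -40*28*(-129) = -1120*(-129) = 144480)
√(n + (253*(-1109) - 841)) = √(144480 + (253*(-1109) - 841)) = √(144480 + (-280577 - 841)) = √(144480 - 281418) = √(-136938) = I*√136938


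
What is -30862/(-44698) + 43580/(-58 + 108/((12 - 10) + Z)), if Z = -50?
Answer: -3892158809/5386109 ≈ -722.63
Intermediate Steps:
-30862/(-44698) + 43580/(-58 + 108/((12 - 10) + Z)) = -30862/(-44698) + 43580/(-58 + 108/((12 - 10) - 50)) = -30862*(-1/44698) + 43580/(-58 + 108/(2 - 50)) = 15431/22349 + 43580/(-58 + 108/(-48)) = 15431/22349 + 43580/(-58 + 108*(-1/48)) = 15431/22349 + 43580/(-58 - 9/4) = 15431/22349 + 43580/(-241/4) = 15431/22349 + 43580*(-4/241) = 15431/22349 - 174320/241 = -3892158809/5386109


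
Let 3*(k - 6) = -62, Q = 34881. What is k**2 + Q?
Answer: 315865/9 ≈ 35096.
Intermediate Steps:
k = -44/3 (k = 6 + (1/3)*(-62) = 6 - 62/3 = -44/3 ≈ -14.667)
k**2 + Q = (-44/3)**2 + 34881 = 1936/9 + 34881 = 315865/9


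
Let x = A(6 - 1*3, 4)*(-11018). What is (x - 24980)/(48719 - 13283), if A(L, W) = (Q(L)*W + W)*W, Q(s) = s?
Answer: -182533/8859 ≈ -20.604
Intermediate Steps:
A(L, W) = W*(W + L*W) (A(L, W) = (L*W + W)*W = (W + L*W)*W = W*(W + L*W))
x = -705152 (x = (4²*(1 + (6 - 1*3)))*(-11018) = (16*(1 + (6 - 3)))*(-11018) = (16*(1 + 3))*(-11018) = (16*4)*(-11018) = 64*(-11018) = -705152)
(x - 24980)/(48719 - 13283) = (-705152 - 24980)/(48719 - 13283) = -730132/35436 = -730132*1/35436 = -182533/8859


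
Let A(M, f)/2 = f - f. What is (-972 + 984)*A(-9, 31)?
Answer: 0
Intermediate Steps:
A(M, f) = 0 (A(M, f) = 2*(f - f) = 2*0 = 0)
(-972 + 984)*A(-9, 31) = (-972 + 984)*0 = 12*0 = 0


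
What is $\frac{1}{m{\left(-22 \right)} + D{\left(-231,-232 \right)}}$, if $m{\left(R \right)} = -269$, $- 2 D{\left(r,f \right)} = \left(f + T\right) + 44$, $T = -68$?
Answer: $- \frac{1}{141} \approx -0.0070922$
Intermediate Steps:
$D{\left(r,f \right)} = 12 - \frac{f}{2}$ ($D{\left(r,f \right)} = - \frac{\left(f - 68\right) + 44}{2} = - \frac{\left(-68 + f\right) + 44}{2} = - \frac{-24 + f}{2} = 12 - \frac{f}{2}$)
$\frac{1}{m{\left(-22 \right)} + D{\left(-231,-232 \right)}} = \frac{1}{-269 + \left(12 - -116\right)} = \frac{1}{-269 + \left(12 + 116\right)} = \frac{1}{-269 + 128} = \frac{1}{-141} = - \frac{1}{141}$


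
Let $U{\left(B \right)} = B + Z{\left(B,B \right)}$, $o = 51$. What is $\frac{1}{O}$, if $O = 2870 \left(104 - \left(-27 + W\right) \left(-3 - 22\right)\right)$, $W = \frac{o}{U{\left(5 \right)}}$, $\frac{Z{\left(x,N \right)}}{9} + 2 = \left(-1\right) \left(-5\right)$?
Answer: $- \frac{16}{24390695} \approx -6.5599 \cdot 10^{-7}$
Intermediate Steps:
$Z{\left(x,N \right)} = 27$ ($Z{\left(x,N \right)} = -18 + 9 \left(\left(-1\right) \left(-5\right)\right) = -18 + 9 \cdot 5 = -18 + 45 = 27$)
$U{\left(B \right)} = 27 + B$ ($U{\left(B \right)} = B + 27 = 27 + B$)
$W = \frac{51}{32}$ ($W = \frac{51}{27 + 5} = \frac{51}{32} \approx 1.5938$)
$O = - \frac{24390695}{16}$ ($O = 2870 \left(104 - \left(-27 + \frac{51}{32}\right) \left(-3 - 22\right)\right) = 2870 \left(104 - \left(- \frac{813}{32}\right) \left(-25\right)\right) = 2870 \left(104 - \frac{20325}{32}\right) = 2870 \left(- \frac{16997}{32}\right) = - \frac{24390695}{16} \approx -1.5244 \cdot 10^{6}$)
$\frac{1}{O} = \frac{1}{- \frac{24390695}{16}} = - \frac{16}{24390695}$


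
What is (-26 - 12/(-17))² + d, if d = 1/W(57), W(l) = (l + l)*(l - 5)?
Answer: 1096087489/1713192 ≈ 639.79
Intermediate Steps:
W(l) = 2*l*(-5 + l) (W(l) = (2*l)*(-5 + l) = 2*l*(-5 + l))
d = 1/5928 (d = 1/(2*57*(-5 + 57)) = 1/(2*57*52) = 1/5928 ≈ 0.00016869)
(-26 - 12/(-17))² + d = (-26 - 12/(-17))² + 1/5928 = (-26 - 12*(-1/17))² + 1/5928 = (-26 + 12/17)² + 1/5928 = (-430/17)² + 1/5928 = 184900/289 + 1/5928 = 1096087489/1713192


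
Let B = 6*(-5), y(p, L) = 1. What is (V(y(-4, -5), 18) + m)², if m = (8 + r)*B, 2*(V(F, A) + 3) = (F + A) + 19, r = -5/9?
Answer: 386884/9 ≈ 42987.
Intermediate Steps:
r = -5/9 (r = -5*⅑ = -5/9 ≈ -0.55556)
B = -30
V(F, A) = 13/2 + A/2 + F/2 (V(F, A) = -3 + ((F + A) + 19)/2 = -3 + ((A + F) + 19)/2 = -3 + (19 + A + F)/2 = -3 + (19/2 + A/2 + F/2) = 13/2 + A/2 + F/2)
m = -670/3 (m = (8 - 5/9)*(-30) = (67/9)*(-30) = -670/3 ≈ -223.33)
(V(y(-4, -5), 18) + m)² = ((13/2 + (½)*18 + (½)*1) - 670/3)² = ((13/2 + 9 + ½) - 670/3)² = (16 - 670/3)² = (-622/3)² = 386884/9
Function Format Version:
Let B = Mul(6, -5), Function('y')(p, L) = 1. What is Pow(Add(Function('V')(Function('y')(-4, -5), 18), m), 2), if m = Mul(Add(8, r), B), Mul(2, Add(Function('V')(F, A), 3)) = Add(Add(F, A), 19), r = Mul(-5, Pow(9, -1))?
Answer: Rational(386884, 9) ≈ 42987.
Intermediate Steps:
r = Rational(-5, 9) (r = Mul(-5, Rational(1, 9)) = Rational(-5, 9) ≈ -0.55556)
B = -30
Function('V')(F, A) = Add(Rational(13, 2), Mul(Rational(1, 2), A), Mul(Rational(1, 2), F)) (Function('V')(F, A) = Add(-3, Mul(Rational(1, 2), Add(Add(F, A), 19))) = Add(-3, Mul(Rational(1, 2), Add(Add(A, F), 19))) = Add(-3, Mul(Rational(1, 2), Add(19, A, F))) = Add(-3, Add(Rational(19, 2), Mul(Rational(1, 2), A), Mul(Rational(1, 2), F))) = Add(Rational(13, 2), Mul(Rational(1, 2), A), Mul(Rational(1, 2), F)))
m = Rational(-670, 3) (m = Mul(Add(8, Rational(-5, 9)), -30) = Mul(Rational(67, 9), -30) = Rational(-670, 3) ≈ -223.33)
Pow(Add(Function('V')(Function('y')(-4, -5), 18), m), 2) = Pow(Add(Add(Rational(13, 2), Mul(Rational(1, 2), 18), Mul(Rational(1, 2), 1)), Rational(-670, 3)), 2) = Pow(Add(Add(Rational(13, 2), 9, Rational(1, 2)), Rational(-670, 3)), 2) = Pow(Add(16, Rational(-670, 3)), 2) = Pow(Rational(-622, 3), 2) = Rational(386884, 9)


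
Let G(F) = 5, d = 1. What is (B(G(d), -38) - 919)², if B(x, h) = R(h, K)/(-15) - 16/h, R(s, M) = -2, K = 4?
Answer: 68516727049/81225 ≈ 8.4354e+5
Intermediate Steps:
B(x, h) = 2/15 - 16/h (B(x, h) = -2/(-15) - 16/h = -2*(-1/15) - 16/h = 2/15 - 16/h)
(B(G(d), -38) - 919)² = ((2/15 - 16/(-38)) - 919)² = ((2/15 - 16*(-1/38)) - 919)² = ((2/15 + 8/19) - 919)² = (158/285 - 919)² = (-261757/285)² = 68516727049/81225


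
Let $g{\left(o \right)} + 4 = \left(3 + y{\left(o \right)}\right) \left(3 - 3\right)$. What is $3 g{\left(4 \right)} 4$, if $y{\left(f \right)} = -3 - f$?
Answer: $-48$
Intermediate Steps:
$g{\left(o \right)} = -4$ ($g{\left(o \right)} = -4 + \left(3 - \left(3 + o\right)\right) \left(3 - 3\right) = -4 + - o 0 = -4 + 0 = -4$)
$3 g{\left(4 \right)} 4 = 3 \left(-4\right) 4 = \left(-12\right) 4 = -48$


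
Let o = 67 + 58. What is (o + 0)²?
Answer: 15625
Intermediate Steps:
o = 125
(o + 0)² = (125 + 0)² = 125² = 15625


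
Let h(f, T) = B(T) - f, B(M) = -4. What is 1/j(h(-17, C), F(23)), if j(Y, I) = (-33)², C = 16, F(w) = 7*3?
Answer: 1/1089 ≈ 0.00091827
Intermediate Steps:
F(w) = 21
h(f, T) = -4 - f
j(Y, I) = 1089
1/j(h(-17, C), F(23)) = 1/1089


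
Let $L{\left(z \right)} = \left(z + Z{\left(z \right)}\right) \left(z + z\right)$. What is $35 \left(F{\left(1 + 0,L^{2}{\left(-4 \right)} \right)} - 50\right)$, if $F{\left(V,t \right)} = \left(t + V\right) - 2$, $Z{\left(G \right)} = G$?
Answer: $141575$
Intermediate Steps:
$L{\left(z \right)} = 4 z^{2}$ ($L{\left(z \right)} = \left(z + z\right) \left(z + z\right) = 2 z 2 z = 4 z^{2}$)
$F{\left(V,t \right)} = -2 + V + t$ ($F{\left(V,t \right)} = \left(V + t\right) - 2 = -2 + V + t$)
$35 \left(F{\left(1 + 0,L^{2}{\left(-4 \right)} \right)} - 50\right) = 35 \left(\left(-2 + \left(1 + 0\right) + \left(4 \left(-4\right)^{2}\right)^{2}\right) - 50\right) = 35 \left(\left(-2 + 1 + \left(4 \cdot 16\right)^{2}\right) - 50\right) = 35 \left(\left(-2 + 1 + 64^{2}\right) - 50\right) = 35 \left(\left(-2 + 1 + 4096\right) - 50\right) = 35 \left(4095 - 50\right) = 35 \cdot 4045 = 141575$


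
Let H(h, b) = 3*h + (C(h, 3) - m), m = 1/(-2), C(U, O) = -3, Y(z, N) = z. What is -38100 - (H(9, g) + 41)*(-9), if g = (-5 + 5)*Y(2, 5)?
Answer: -75021/2 ≈ -37511.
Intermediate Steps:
g = 0 (g = (-5 + 5)*2 = 0*2 = 0)
m = -½ ≈ -0.50000
H(h, b) = -5/2 + 3*h (H(h, b) = 3*h + (-3 - 1*(-½)) = 3*h + (-3 + ½) = 3*h - 5/2 = -5/2 + 3*h)
-38100 - (H(9, g) + 41)*(-9) = -38100 - ((-5/2 + 3*9) + 41)*(-9) = -38100 - ((-5/2 + 27) + 41)*(-9) = -38100 - (49/2 + 41)*(-9) = -38100 - 131*(-9)/2 = -38100 - 1*(-1179/2) = -38100 + 1179/2 = -75021/2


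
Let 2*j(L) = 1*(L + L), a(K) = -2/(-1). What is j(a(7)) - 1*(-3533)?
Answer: 3535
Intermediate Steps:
a(K) = 2 (a(K) = -2*(-1) = 2)
j(L) = L (j(L) = (1*(L + L))/2 = (1*(2*L))/2 = (2*L)/2 = L)
j(a(7)) - 1*(-3533) = 2 - 1*(-3533) = 2 + 3533 = 3535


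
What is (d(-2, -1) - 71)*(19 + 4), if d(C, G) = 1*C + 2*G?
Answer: -1725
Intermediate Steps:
d(C, G) = C + 2*G
(d(-2, -1) - 71)*(19 + 4) = ((-2 + 2*(-1)) - 71)*(19 + 4) = ((-2 - 2) - 71)*23 = (-4 - 71)*23 = -75*23 = -1725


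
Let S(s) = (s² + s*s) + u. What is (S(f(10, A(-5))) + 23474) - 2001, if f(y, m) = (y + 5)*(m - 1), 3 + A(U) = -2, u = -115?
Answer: 37558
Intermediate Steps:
A(U) = -5 (A(U) = -3 - 2 = -5)
f(y, m) = (-1 + m)*(5 + y) (f(y, m) = (5 + y)*(-1 + m) = (-1 + m)*(5 + y))
S(s) = -115 + 2*s² (S(s) = (s² + s*s) - 115 = (s² + s²) - 115 = 2*s² - 115 = -115 + 2*s²)
(S(f(10, A(-5))) + 23474) - 2001 = ((-115 + 2*(-5 - 1*10 + 5*(-5) - 5*10)²) + 23474) - 2001 = ((-115 + 2*(-5 - 10 - 25 - 50)²) + 23474) - 2001 = ((-115 + 2*(-90)²) + 23474) - 2001 = ((-115 + 2*8100) + 23474) - 2001 = ((-115 + 16200) + 23474) - 2001 = (16085 + 23474) - 2001 = 39559 - 2001 = 37558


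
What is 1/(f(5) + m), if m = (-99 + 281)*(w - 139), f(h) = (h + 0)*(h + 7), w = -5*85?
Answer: -1/102588 ≈ -9.7477e-6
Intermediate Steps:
w = -425
f(h) = h*(7 + h)
m = -102648 (m = (-99 + 281)*(-425 - 139) = 182*(-564) = -102648)
1/(f(5) + m) = 1/(5*(7 + 5) - 102648) = 1/(5*12 - 102648) = 1/(60 - 102648) = 1/(-102588) = -1/102588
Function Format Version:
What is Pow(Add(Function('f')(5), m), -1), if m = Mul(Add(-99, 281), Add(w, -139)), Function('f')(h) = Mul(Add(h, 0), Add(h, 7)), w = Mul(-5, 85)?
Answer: Rational(-1, 102588) ≈ -9.7477e-6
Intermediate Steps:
w = -425
Function('f')(h) = Mul(h, Add(7, h))
m = -102648 (m = Mul(Add(-99, 281), Add(-425, -139)) = Mul(182, -564) = -102648)
Pow(Add(Function('f')(5), m), -1) = Pow(Add(Mul(5, Add(7, 5)), -102648), -1) = Pow(Add(Mul(5, 12), -102648), -1) = Pow(Add(60, -102648), -1) = Pow(-102588, -1) = Rational(-1, 102588)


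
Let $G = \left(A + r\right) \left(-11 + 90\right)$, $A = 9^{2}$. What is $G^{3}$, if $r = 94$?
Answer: $2642380890625$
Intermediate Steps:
$A = 81$
$G = 13825$ ($G = \left(81 + 94\right) \left(-11 + 90\right) = 175 \cdot 79 = 13825$)
$G^{3} = 13825^{3} = 2642380890625$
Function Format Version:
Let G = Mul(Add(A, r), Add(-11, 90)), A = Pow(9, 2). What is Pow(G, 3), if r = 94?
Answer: 2642380890625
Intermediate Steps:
A = 81
G = 13825 (G = Mul(Add(81, 94), Add(-11, 90)) = Mul(175, 79) = 13825)
Pow(G, 3) = Pow(13825, 3) = 2642380890625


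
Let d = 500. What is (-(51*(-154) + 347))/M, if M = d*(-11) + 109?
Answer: -7507/5391 ≈ -1.3925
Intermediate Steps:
M = -5391 (M = 500*(-11) + 109 = -5500 + 109 = -5391)
(-(51*(-154) + 347))/M = -(51*(-154) + 347)/(-5391) = -(-7854 + 347)*(-1/5391) = -1*(-7507)*(-1/5391) = 7507*(-1/5391) = -7507/5391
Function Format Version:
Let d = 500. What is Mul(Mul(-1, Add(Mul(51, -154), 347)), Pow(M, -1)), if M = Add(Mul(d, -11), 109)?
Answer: Rational(-7507, 5391) ≈ -1.3925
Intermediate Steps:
M = -5391 (M = Add(Mul(500, -11), 109) = Add(-5500, 109) = -5391)
Mul(Mul(-1, Add(Mul(51, -154), 347)), Pow(M, -1)) = Mul(Mul(-1, Add(Mul(51, -154), 347)), Pow(-5391, -1)) = Mul(Mul(-1, Add(-7854, 347)), Rational(-1, 5391)) = Mul(Mul(-1, -7507), Rational(-1, 5391)) = Mul(7507, Rational(-1, 5391)) = Rational(-7507, 5391)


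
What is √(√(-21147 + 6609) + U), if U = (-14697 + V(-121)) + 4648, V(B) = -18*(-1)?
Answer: √(-10031 + I*√14538) ≈ 0.6019 + 100.16*I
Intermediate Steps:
V(B) = 18 (V(B) = -9*(-2) = 18)
U = -10031 (U = (-14697 + 18) + 4648 = -14679 + 4648 = -10031)
√(√(-21147 + 6609) + U) = √(√(-21147 + 6609) - 10031) = √(√(-14538) - 10031) = √(I*√14538 - 10031) = √(-10031 + I*√14538)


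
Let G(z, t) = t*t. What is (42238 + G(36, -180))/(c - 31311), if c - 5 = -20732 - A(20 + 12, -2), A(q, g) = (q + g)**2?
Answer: -37319/26469 ≈ -1.4099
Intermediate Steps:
A(q, g) = (g + q)**2
G(z, t) = t**2
c = -21627 (c = 5 + (-20732 - (-2 + (20 + 12))**2) = 5 + (-20732 - (-2 + 32)**2) = 5 + (-20732 - 1*30**2) = 5 + (-20732 - 1*900) = 5 + (-20732 - 900) = 5 - 21632 = -21627)
(42238 + G(36, -180))/(c - 31311) = (42238 + (-180)**2)/(-21627 - 31311) = (42238 + 32400)/(-52938) = 74638*(-1/52938) = -37319/26469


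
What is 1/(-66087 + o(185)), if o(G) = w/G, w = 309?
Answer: -185/12225786 ≈ -1.5132e-5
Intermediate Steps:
o(G) = 309/G
1/(-66087 + o(185)) = 1/(-66087 + 309/185) = 1/(-12225786/185) = -185/12225786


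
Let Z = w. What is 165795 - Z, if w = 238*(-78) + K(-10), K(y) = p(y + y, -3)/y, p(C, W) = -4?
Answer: 921793/5 ≈ 1.8436e+5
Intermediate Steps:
K(y) = -4/y
w = -92818/5 (w = 238*(-78) - 4/(-10) = -18564 - 4*(-⅒) = -18564 + ⅖ = -92818/5 ≈ -18564.)
Z = -92818/5 ≈ -18564.
165795 - Z = 165795 - 1*(-92818/5) = 165795 + 92818/5 = 921793/5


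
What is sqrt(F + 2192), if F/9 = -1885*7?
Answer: I*sqrt(116563) ≈ 341.41*I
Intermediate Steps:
F = -118755 (F = 9*(-1885*7) = 9*(-13195) = -118755)
sqrt(F + 2192) = sqrt(-118755 + 2192) = sqrt(-116563) = I*sqrt(116563)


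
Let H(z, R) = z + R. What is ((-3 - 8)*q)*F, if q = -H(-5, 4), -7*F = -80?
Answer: -880/7 ≈ -125.71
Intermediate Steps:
F = 80/7 (F = -1/7*(-80) = 80/7 ≈ 11.429)
H(z, R) = R + z
q = 1 (q = -(4 - 5) = -1*(-1) = 1)
((-3 - 8)*q)*F = ((-3 - 8)*1)*(80/7) = -11*1*(80/7) = -11*80/7 = -880/7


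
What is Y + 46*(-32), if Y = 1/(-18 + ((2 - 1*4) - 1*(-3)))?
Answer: -25025/17 ≈ -1472.1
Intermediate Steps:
Y = -1/17 (Y = 1/(-18 + ((2 - 4) + 3)) = 1/(-18 + (-2 + 3)) = 1/(-18 + 1) = 1/(-17) = -1/17 ≈ -0.058824)
Y + 46*(-32) = -1/17 + 46*(-32) = -1/17 - 1472 = -25025/17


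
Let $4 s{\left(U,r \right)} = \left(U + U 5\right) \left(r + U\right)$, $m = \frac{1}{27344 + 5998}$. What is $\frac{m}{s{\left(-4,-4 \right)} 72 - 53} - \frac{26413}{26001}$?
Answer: $- \frac{998964532379}{983382312942} \approx -1.0158$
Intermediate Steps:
$m = \frac{1}{33342} \approx 2.9992 \cdot 10^{-5}$
$s{\left(U,r \right)} = \frac{3 U \left(U + r\right)}{2}$ ($s{\left(U,r \right)} = \frac{\left(U + U 5\right) \left(r + U\right)}{4} = \frac{\left(U + 5 U\right) \left(U + r\right)}{4} = \frac{6 U \left(U + r\right)}{4} = \frac{3 U \left(U + r\right)}{2}$)
$\frac{m}{s{\left(-4,-4 \right)} 72 - 53} - \frac{26413}{26001} = \frac{1}{33342 \left(\frac{3}{2} \left(-4\right) \left(-4 - 4\right) 72 - 53\right)} - \frac{26413}{26001} = \frac{1}{33342 \left(\frac{3}{2} \left(-4\right) \left(-8\right) 72 - 53\right)} - \frac{26413}{26001} = \frac{1}{33342 \left(48 \cdot 72 - 53\right)} - \frac{26413}{26001} = \frac{1}{33342 \left(3456 - 53\right)} - \frac{26413}{26001} = \frac{1}{33342 \cdot 3403} - \frac{26413}{26001} = \frac{1}{33342} \cdot \frac{1}{3403} - \frac{26413}{26001} = \frac{1}{113462826} - \frac{26413}{26001} = - \frac{998964532379}{983382312942}$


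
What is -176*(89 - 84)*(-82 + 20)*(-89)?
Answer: -4855840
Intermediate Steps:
-176*(89 - 84)*(-82 + 20)*(-89) = -880*(-62)*(-89) = -176*(-310)*(-89) = 54560*(-89) = -4855840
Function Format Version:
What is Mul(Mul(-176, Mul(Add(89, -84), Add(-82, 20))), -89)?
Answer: -4855840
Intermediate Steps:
Mul(Mul(-176, Mul(Add(89, -84), Add(-82, 20))), -89) = Mul(Mul(-176, Mul(5, -62)), -89) = Mul(Mul(-176, -310), -89) = Mul(54560, -89) = -4855840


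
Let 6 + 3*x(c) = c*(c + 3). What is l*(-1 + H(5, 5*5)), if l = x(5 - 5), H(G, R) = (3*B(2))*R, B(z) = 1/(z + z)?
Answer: -71/2 ≈ -35.500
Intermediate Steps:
B(z) = 1/(2*z)
H(G, R) = 3*R/4 (H(G, R) = (3*((1/2)/2))*R = (3*((1/2)*(1/2)))*R = (3*(1/4))*R = 3*R/4)
x(c) = -2 + c*(3 + c)/3 (x(c) = -2 + (c*(c + 3))/3 = -2 + (c*(3 + c))/3 = -2 + c*(3 + c)/3)
l = -2 (l = -2 + (5 - 5) + (5 - 5)**2/3 = -2 + 0 + (1/3)*0**2 = -2 + 0 + (1/3)*0 = -2 + 0 + 0 = -2)
l*(-1 + H(5, 5*5)) = -2*(-1 + 3*(5*5)/4) = -2*(-1 + (3/4)*25) = -2*(-1 + 75/4) = -2*71/4 = -71/2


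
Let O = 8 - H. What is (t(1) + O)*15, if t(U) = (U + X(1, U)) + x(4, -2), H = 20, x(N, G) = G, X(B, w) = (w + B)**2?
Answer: -135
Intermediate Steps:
X(B, w) = (B + w)**2
O = -12 (O = 8 - 1*20 = 8 - 20 = -12)
t(U) = -2 + U + (1 + U)**2 (t(U) = (U + (1 + U)**2) - 2 = -2 + U + (1 + U)**2)
(t(1) + O)*15 = ((-2 + 1 + (1 + 1)**2) - 12)*15 = ((-2 + 1 + 2**2) - 12)*15 = ((-2 + 1 + 4) - 12)*15 = (3 - 12)*15 = -9*15 = -135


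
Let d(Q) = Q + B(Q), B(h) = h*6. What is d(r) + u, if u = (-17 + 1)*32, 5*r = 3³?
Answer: -2371/5 ≈ -474.20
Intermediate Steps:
B(h) = 6*h
r = 27/5 (r = (⅕)*3³ = (⅕)*27 = 27/5 ≈ 5.4000)
u = -512 (u = -16*32 = -512)
d(Q) = 7*Q (d(Q) = Q + 6*Q = 7*Q)
d(r) + u = 7*(27/5) - 512 = 189/5 - 512 = -2371/5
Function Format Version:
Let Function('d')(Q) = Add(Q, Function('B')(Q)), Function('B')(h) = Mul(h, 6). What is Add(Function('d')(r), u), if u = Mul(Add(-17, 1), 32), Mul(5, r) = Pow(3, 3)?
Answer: Rational(-2371, 5) ≈ -474.20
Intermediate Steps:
Function('B')(h) = Mul(6, h)
r = Rational(27, 5) (r = Mul(Rational(1, 5), Pow(3, 3)) = Mul(Rational(1, 5), 27) = Rational(27, 5) ≈ 5.4000)
u = -512 (u = Mul(-16, 32) = -512)
Function('d')(Q) = Mul(7, Q) (Function('d')(Q) = Add(Q, Mul(6, Q)) = Mul(7, Q))
Add(Function('d')(r), u) = Add(Mul(7, Rational(27, 5)), -512) = Add(Rational(189, 5), -512) = Rational(-2371, 5)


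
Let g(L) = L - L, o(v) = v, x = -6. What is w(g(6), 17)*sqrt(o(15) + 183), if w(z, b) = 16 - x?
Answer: 66*sqrt(22) ≈ 309.57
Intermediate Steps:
g(L) = 0
w(z, b) = 22 (w(z, b) = 16 - 1*(-6) = 16 + 6 = 22)
w(g(6), 17)*sqrt(o(15) + 183) = 22*sqrt(15 + 183) = 22*sqrt(198) = 22*(3*sqrt(22)) = 66*sqrt(22)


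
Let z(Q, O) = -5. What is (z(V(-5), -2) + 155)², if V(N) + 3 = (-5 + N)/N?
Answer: 22500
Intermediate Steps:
V(N) = -3 + (-5 + N)/N
(z(V(-5), -2) + 155)² = (-5 + 155)² = 150² = 22500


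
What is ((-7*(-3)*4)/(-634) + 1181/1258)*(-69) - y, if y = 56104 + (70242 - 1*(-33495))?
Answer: -63764539355/398786 ≈ -1.5990e+5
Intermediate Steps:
y = 159841 (y = 56104 + (70242 + 33495) = 56104 + 103737 = 159841)
((-7*(-3)*4)/(-634) + 1181/1258)*(-69) - y = ((-7*(-3)*4)/(-634) + 1181/1258)*(-69) - 1*159841 = ((21*4)*(-1/634) + 1181*(1/1258))*(-69) - 159841 = (84*(-1/634) + 1181/1258)*(-69) - 159841 = (-42/317 + 1181/1258)*(-69) - 159841 = (321541/398786)*(-69) - 159841 = -22186329/398786 - 159841 = -63764539355/398786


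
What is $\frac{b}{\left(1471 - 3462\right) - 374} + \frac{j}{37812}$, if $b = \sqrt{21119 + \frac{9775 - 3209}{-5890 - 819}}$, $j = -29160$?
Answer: $- \frac{2430}{3151} - \frac{119 \sqrt{67123545}}{15866785} \approx -0.83263$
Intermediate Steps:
$b = \frac{119 \sqrt{67123545}}{6709}$ ($b = \sqrt{21119 + \frac{6566}{-6709}} = \sqrt{21119 + 6566 \left(- \frac{1}{6709}\right)} = \sqrt{21119 - \frac{6566}{6709}} = \sqrt{\frac{141680805}{6709}} = \frac{119 \sqrt{67123545}}{6709} \approx 145.32$)
$\frac{b}{\left(1471 - 3462\right) - 374} + \frac{j}{37812} = \frac{\frac{119}{6709} \sqrt{67123545}}{\left(1471 - 3462\right) - 374} - \frac{29160}{37812} = \frac{\frac{119}{6709} \sqrt{67123545}}{-1991 - 374} - \frac{2430}{3151} = \frac{\frac{119}{6709} \sqrt{67123545}}{-2365} - \frac{2430}{3151} = \frac{119 \sqrt{67123545}}{6709} \left(- \frac{1}{2365}\right) - \frac{2430}{3151} = - \frac{119 \sqrt{67123545}}{15866785} - \frac{2430}{3151} = - \frac{2430}{3151} - \frac{119 \sqrt{67123545}}{15866785}$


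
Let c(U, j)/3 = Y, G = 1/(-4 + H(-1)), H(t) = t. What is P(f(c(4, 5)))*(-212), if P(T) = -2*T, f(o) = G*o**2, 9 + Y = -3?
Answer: -549504/5 ≈ -1.0990e+5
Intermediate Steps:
Y = -12 (Y = -9 - 3 = -12)
G = -1/5 (G = 1/(-4 - 1) = 1/(-5) = -1/5 ≈ -0.20000)
c(U, j) = -36 (c(U, j) = 3*(-12) = -36)
f(o) = -o**2/5
P(f(c(4, 5)))*(-212) = -(-2)*(-36)**2/5*(-212) = -(-2)*1296/5*(-212) = -2*(-1296/5)*(-212) = (2592/5)*(-212) = -549504/5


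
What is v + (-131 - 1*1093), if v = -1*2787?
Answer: -4011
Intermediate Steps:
v = -2787
v + (-131 - 1*1093) = -2787 + (-131 - 1*1093) = -2787 + (-131 - 1093) = -2787 - 1224 = -4011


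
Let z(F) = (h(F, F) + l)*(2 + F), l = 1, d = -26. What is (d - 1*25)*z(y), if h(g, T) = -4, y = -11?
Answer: -1377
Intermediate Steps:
z(F) = -6 - 3*F (z(F) = (-4 + 1)*(2 + F) = -3*(2 + F) = -6 - 3*F)
(d - 1*25)*z(y) = (-26 - 1*25)*(-6 - 3*(-11)) = (-26 - 25)*(-6 + 33) = -51*27 = -1377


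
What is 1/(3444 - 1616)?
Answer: 1/1828 ≈ 0.00054705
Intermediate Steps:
1/(3444 - 1616) = 1/1828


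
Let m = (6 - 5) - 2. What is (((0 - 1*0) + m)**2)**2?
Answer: 1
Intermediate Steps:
m = -1 (m = 1 - 2 = -1)
(((0 - 1*0) + m)**2)**2 = (((0 - 1*0) - 1)**2)**2 = (((0 + 0) - 1)**2)**2 = ((0 - 1)**2)**2 = ((-1)**2)**2 = 1**2 = 1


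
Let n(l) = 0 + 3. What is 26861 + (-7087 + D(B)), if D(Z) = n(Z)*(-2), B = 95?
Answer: 19768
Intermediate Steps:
n(l) = 3
D(Z) = -6 (D(Z) = 3*(-2) = -6)
26861 + (-7087 + D(B)) = 26861 + (-7087 - 6) = 26861 - 7093 = 19768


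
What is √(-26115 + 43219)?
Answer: 4*√1069 ≈ 130.78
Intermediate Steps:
√(-26115 + 43219) = √17104 = 4*√1069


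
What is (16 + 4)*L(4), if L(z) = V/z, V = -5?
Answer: -25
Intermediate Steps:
L(z) = -5/z
(16 + 4)*L(4) = (16 + 4)*(-5/4) = 20*(-5*¼) = 20*(-5/4) = -25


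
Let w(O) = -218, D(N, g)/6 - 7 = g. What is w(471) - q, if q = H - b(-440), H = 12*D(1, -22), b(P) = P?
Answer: 422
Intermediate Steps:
D(N, g) = 42 + 6*g
H = -1080 (H = 12*(42 + 6*(-22)) = 12*(42 - 132) = 12*(-90) = -1080)
q = -640 (q = -1080 - 1*(-440) = -1080 + 440 = -640)
w(471) - q = -218 - 1*(-640) = -218 + 640 = 422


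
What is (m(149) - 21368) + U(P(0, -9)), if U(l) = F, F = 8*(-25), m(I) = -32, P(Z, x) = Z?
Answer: -21600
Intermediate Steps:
F = -200
U(l) = -200
(m(149) - 21368) + U(P(0, -9)) = (-32 - 21368) - 200 = -21400 - 200 = -21600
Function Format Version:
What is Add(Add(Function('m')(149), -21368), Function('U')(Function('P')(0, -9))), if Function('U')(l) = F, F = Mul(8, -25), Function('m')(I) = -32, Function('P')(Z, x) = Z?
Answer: -21600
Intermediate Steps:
F = -200
Function('U')(l) = -200
Add(Add(Function('m')(149), -21368), Function('U')(Function('P')(0, -9))) = Add(Add(-32, -21368), -200) = Add(-21400, -200) = -21600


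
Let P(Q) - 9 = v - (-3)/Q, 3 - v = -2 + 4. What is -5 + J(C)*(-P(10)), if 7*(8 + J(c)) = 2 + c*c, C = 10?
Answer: -2544/35 ≈ -72.686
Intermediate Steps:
v = 1 (v = 3 - (-2 + 4) = 3 - 1*2 = 3 - 2 = 1)
P(Q) = 10 + 3/Q (P(Q) = 9 + (1 - (-3)/Q) = 9 + (1 + 3/Q) = 10 + 3/Q)
J(c) = -54/7 + c**2/7 (J(c) = -8 + (2 + c*c)/7 = -8 + (2 + c**2)/7 = -8 + (2/7 + c**2/7) = -54/7 + c**2/7)
-5 + J(C)*(-P(10)) = -5 + (-54/7 + (1/7)*10**2)*(-(10 + 3/10)) = -5 + (-54/7 + (1/7)*100)*(-(10 + 3*(1/10))) = -5 + (-54/7 + 100/7)*(-(10 + 3/10)) = -5 + 46*(-1*103/10)/7 = -5 + (46/7)*(-103/10) = -5 - 2369/35 = -2544/35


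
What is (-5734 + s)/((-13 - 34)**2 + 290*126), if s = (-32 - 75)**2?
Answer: 5715/38749 ≈ 0.14749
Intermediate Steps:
s = 11449 (s = (-107)**2 = 11449)
(-5734 + s)/((-13 - 34)**2 + 290*126) = (-5734 + 11449)/((-13 - 34)**2 + 290*126) = 5715/((-47)**2 + 36540) = 5715/(2209 + 36540) = 5715/38749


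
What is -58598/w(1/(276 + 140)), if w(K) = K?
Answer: -24376768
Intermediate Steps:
-58598/w(1/(276 + 140)) = -58598/(1/(276 + 140)) = -58598/(1/416) = -58598/1/416 = -58598*416 = -24376768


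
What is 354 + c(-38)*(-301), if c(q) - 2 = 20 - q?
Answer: -17706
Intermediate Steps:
c(q) = 22 - q (c(q) = 2 + (20 - q) = 22 - q)
354 + c(-38)*(-301) = 354 + (22 - 1*(-38))*(-301) = 354 + (22 + 38)*(-301) = 354 + 60*(-301) = 354 - 18060 = -17706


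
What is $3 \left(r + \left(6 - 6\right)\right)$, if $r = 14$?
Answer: $42$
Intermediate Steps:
$3 \left(r + \left(6 - 6\right)\right) = 3 \left(14 + \left(6 - 6\right)\right) = 3 \left(14 + 0\right) = 3 \cdot 14 = 42$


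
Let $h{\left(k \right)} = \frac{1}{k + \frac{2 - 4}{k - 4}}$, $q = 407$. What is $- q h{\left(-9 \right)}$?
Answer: $\frac{5291}{115} \approx 46.009$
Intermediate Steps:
$h{\left(k \right)} = \frac{1}{k - \frac{2}{-4 + k}}$
$- q h{\left(-9 \right)} = \left(-1\right) 407 \frac{4 - -9}{2 - \left(-9\right)^{2} + 4 \left(-9\right)} = - 407 \frac{4 + 9}{2 - 81 - 36} = - 407 \frac{1}{2 - 81 - 36} \cdot 13 = - 407 \frac{1}{-115} \cdot 13 = - 407 \left(\left(- \frac{1}{115}\right) 13\right) = \left(-407\right) \left(- \frac{13}{115}\right) = \frac{5291}{115}$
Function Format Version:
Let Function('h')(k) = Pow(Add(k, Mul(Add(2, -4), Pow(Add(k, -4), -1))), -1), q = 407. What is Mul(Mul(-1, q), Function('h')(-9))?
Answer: Rational(5291, 115) ≈ 46.009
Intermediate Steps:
Function('h')(k) = Pow(Add(k, Mul(-2, Pow(Add(-4, k), -1))), -1)
Mul(Mul(-1, q), Function('h')(-9)) = Mul(Mul(-1, 407), Mul(Pow(Add(2, Mul(-1, Pow(-9, 2)), Mul(4, -9)), -1), Add(4, Mul(-1, -9)))) = Mul(-407, Mul(Pow(Add(2, Mul(-1, 81), -36), -1), Add(4, 9))) = Mul(-407, Mul(Pow(Add(2, -81, -36), -1), 13)) = Mul(-407, Mul(Pow(-115, -1), 13)) = Mul(-407, Mul(Rational(-1, 115), 13)) = Mul(-407, Rational(-13, 115)) = Rational(5291, 115)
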